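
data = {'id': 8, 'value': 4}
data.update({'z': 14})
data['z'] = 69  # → {'id': 8, 'value': 4, 'z': 69}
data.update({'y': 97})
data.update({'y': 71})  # {'id': 8, 'value': 4, 'z': 69, 'y': 71}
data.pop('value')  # 4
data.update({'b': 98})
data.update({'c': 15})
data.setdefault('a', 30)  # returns 30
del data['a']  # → {'id': 8, 'z': 69, 'y': 71, 'b': 98, 'c': 15}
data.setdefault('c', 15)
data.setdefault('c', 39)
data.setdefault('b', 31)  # 98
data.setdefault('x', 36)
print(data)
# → {'id': 8, 'z': 69, 'y': 71, 'b': 98, 'c': 15, 'x': 36}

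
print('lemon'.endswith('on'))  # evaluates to True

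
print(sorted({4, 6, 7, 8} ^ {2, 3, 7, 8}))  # [2, 3, 4, 6]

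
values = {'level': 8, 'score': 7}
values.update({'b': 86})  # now {'level': 8, 'score': 7, 'b': 86}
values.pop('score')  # 7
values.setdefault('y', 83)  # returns 83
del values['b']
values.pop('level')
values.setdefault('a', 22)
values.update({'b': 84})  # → {'y': 83, 'a': 22, 'b': 84}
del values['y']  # {'a': 22, 'b': 84}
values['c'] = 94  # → {'a': 22, 'b': 84, 'c': 94}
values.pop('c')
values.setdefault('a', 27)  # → 22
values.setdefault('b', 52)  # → 84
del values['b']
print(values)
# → {'a': 22}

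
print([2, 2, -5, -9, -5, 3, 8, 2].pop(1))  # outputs 2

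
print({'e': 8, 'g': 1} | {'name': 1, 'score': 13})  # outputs {'e': 8, 'g': 1, 'name': 1, 'score': 13}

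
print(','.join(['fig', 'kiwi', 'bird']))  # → fig,kiwi,bird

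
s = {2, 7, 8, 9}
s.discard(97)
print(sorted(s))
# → [2, 7, 8, 9]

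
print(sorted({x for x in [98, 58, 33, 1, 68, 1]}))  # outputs [1, 33, 58, 68, 98]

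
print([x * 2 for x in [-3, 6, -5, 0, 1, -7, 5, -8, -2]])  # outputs [-6, 12, -10, 0, 2, -14, 10, -16, -4]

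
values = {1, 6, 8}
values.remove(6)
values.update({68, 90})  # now {1, 8, 68, 90}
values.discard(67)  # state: {1, 8, 68, 90}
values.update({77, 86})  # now {1, 8, 68, 77, 86, 90}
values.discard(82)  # {1, 8, 68, 77, 86, 90}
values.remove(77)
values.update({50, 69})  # {1, 8, 50, 68, 69, 86, 90}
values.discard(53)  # {1, 8, 50, 68, 69, 86, 90}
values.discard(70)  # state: {1, 8, 50, 68, 69, 86, 90}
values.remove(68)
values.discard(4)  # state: {1, 8, 50, 69, 86, 90}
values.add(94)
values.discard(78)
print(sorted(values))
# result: [1, 8, 50, 69, 86, 90, 94]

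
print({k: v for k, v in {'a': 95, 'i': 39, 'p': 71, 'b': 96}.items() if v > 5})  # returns {'a': 95, 'i': 39, 'p': 71, 'b': 96}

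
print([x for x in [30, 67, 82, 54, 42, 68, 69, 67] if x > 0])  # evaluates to [30, 67, 82, 54, 42, 68, 69, 67]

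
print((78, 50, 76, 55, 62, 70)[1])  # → 50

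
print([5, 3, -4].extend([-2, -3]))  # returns None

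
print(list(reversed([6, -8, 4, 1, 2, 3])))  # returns [3, 2, 1, 4, -8, 6]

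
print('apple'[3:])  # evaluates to le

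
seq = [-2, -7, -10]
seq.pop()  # -10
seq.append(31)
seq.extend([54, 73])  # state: [-2, -7, 31, 54, 73]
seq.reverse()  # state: [73, 54, 31, -7, -2]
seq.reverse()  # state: [-2, -7, 31, 54, 73]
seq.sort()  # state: [-7, -2, 31, 54, 73]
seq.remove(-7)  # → [-2, 31, 54, 73]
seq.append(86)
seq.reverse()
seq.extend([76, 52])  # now [86, 73, 54, 31, -2, 76, 52]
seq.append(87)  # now [86, 73, 54, 31, -2, 76, 52, 87]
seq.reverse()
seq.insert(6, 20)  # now [87, 52, 76, -2, 31, 54, 20, 73, 86]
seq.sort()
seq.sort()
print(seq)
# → [-2, 20, 31, 52, 54, 73, 76, 86, 87]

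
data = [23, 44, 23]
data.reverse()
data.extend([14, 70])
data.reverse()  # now [70, 14, 23, 44, 23]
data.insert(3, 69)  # [70, 14, 23, 69, 44, 23]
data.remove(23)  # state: [70, 14, 69, 44, 23]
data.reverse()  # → [23, 44, 69, 14, 70]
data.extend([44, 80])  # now [23, 44, 69, 14, 70, 44, 80]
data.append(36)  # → [23, 44, 69, 14, 70, 44, 80, 36]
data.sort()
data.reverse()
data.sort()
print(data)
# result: [14, 23, 36, 44, 44, 69, 70, 80]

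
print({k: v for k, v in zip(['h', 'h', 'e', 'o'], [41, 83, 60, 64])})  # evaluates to {'h': 83, 'e': 60, 'o': 64}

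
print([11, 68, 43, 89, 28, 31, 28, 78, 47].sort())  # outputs None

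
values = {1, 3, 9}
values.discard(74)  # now {1, 3, 9}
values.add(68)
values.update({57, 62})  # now {1, 3, 9, 57, 62, 68}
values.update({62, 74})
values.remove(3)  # {1, 9, 57, 62, 68, 74}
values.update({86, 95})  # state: {1, 9, 57, 62, 68, 74, 86, 95}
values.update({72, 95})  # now {1, 9, 57, 62, 68, 72, 74, 86, 95}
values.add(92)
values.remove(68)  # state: {1, 9, 57, 62, 72, 74, 86, 92, 95}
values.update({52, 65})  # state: {1, 9, 52, 57, 62, 65, 72, 74, 86, 92, 95}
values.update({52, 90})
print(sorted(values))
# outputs [1, 9, 52, 57, 62, 65, 72, 74, 86, 90, 92, 95]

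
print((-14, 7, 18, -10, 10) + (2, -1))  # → (-14, 7, 18, -10, 10, 2, -1)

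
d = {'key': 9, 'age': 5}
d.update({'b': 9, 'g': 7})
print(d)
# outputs {'key': 9, 'age': 5, 'b': 9, 'g': 7}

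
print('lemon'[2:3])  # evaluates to m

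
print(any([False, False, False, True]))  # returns True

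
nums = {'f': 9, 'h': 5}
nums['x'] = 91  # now {'f': 9, 'h': 5, 'x': 91}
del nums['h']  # {'f': 9, 'x': 91}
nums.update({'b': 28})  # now {'f': 9, 'x': 91, 'b': 28}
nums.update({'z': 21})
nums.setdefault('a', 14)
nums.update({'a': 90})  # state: {'f': 9, 'x': 91, 'b': 28, 'z': 21, 'a': 90}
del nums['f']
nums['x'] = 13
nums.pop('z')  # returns 21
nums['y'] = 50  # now {'x': 13, 'b': 28, 'a': 90, 'y': 50}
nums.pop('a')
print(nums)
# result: {'x': 13, 'b': 28, 'y': 50}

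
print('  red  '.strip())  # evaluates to red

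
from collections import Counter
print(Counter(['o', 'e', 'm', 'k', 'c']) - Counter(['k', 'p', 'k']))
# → Counter({'o': 1, 'e': 1, 'm': 1, 'c': 1})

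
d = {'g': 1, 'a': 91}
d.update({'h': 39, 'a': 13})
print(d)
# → {'g': 1, 'a': 13, 'h': 39}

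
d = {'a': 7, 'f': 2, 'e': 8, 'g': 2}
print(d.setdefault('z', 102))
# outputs 102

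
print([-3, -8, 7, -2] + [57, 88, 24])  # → [-3, -8, 7, -2, 57, 88, 24]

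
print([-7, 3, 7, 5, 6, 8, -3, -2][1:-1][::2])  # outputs [3, 5, 8]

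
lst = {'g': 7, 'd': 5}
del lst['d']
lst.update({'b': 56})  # {'g': 7, 'b': 56}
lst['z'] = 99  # {'g': 7, 'b': 56, 'z': 99}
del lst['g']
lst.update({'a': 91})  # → {'b': 56, 'z': 99, 'a': 91}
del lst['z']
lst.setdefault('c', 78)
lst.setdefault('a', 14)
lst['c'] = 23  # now {'b': 56, 'a': 91, 'c': 23}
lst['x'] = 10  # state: {'b': 56, 'a': 91, 'c': 23, 'x': 10}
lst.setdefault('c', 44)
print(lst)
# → {'b': 56, 'a': 91, 'c': 23, 'x': 10}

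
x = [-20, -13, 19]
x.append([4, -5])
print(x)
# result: [-20, -13, 19, [4, -5]]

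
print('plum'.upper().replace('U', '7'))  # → PL7M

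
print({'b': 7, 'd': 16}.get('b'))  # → 7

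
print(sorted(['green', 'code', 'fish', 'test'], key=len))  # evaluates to ['code', 'fish', 'test', 'green']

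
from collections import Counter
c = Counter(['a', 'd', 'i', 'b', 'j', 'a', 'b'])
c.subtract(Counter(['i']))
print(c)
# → Counter({'a': 2, 'b': 2, 'd': 1, 'j': 1, 'i': 0})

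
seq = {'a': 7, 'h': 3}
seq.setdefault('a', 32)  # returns 7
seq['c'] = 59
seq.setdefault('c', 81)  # 59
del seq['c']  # {'a': 7, 'h': 3}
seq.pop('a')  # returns 7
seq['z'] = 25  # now {'h': 3, 'z': 25}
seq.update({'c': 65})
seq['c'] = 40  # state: {'h': 3, 'z': 25, 'c': 40}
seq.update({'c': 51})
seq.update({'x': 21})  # {'h': 3, 'z': 25, 'c': 51, 'x': 21}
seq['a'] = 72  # {'h': 3, 'z': 25, 'c': 51, 'x': 21, 'a': 72}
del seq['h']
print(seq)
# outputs {'z': 25, 'c': 51, 'x': 21, 'a': 72}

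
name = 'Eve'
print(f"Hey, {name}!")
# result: Hey, Eve!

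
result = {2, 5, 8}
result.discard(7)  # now {2, 5, 8}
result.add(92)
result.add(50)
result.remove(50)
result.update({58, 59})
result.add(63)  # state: {2, 5, 8, 58, 59, 63, 92}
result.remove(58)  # {2, 5, 8, 59, 63, 92}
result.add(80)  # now {2, 5, 8, 59, 63, 80, 92}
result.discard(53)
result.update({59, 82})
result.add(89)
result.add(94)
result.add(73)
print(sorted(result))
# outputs [2, 5, 8, 59, 63, 73, 80, 82, 89, 92, 94]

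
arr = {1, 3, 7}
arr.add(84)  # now {1, 3, 7, 84}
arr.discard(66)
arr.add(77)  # {1, 3, 7, 77, 84}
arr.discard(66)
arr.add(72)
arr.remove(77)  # {1, 3, 7, 72, 84}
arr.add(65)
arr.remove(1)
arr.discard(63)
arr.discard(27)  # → {3, 7, 65, 72, 84}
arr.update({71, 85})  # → {3, 7, 65, 71, 72, 84, 85}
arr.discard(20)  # {3, 7, 65, 71, 72, 84, 85}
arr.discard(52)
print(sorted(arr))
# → [3, 7, 65, 71, 72, 84, 85]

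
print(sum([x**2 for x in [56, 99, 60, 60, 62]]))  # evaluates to 23981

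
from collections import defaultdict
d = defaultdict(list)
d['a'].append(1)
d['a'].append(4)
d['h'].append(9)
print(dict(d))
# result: {'a': [1, 4], 'h': [9]}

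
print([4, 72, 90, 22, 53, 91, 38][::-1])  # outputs [38, 91, 53, 22, 90, 72, 4]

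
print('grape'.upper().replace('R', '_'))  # G_APE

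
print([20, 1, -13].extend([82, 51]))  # None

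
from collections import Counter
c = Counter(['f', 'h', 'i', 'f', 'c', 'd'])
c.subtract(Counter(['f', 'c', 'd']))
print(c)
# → Counter({'f': 1, 'h': 1, 'i': 1, 'c': 0, 'd': 0})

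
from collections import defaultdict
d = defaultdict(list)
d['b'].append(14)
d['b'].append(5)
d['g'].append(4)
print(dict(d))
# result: {'b': [14, 5], 'g': [4]}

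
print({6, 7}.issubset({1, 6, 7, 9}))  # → True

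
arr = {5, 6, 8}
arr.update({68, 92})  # {5, 6, 8, 68, 92}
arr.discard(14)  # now {5, 6, 8, 68, 92}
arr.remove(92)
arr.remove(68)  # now {5, 6, 8}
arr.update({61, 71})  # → {5, 6, 8, 61, 71}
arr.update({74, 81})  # {5, 6, 8, 61, 71, 74, 81}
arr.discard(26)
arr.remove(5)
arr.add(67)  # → {6, 8, 61, 67, 71, 74, 81}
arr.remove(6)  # {8, 61, 67, 71, 74, 81}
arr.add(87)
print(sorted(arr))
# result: [8, 61, 67, 71, 74, 81, 87]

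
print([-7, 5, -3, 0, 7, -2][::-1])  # [-2, 7, 0, -3, 5, -7]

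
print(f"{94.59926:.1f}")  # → 94.6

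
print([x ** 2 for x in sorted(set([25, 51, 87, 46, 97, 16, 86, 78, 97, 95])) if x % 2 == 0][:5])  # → [256, 2116, 6084, 7396]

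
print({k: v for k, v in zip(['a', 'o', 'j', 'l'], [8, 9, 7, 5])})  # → {'a': 8, 'o': 9, 'j': 7, 'l': 5}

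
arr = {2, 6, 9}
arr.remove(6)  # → {2, 9}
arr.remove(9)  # {2}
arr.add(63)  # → {2, 63}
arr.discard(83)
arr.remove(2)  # {63}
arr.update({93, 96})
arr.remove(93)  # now {63, 96}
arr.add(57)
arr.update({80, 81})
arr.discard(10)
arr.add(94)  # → {57, 63, 80, 81, 94, 96}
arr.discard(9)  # {57, 63, 80, 81, 94, 96}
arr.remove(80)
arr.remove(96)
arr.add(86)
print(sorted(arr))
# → [57, 63, 81, 86, 94]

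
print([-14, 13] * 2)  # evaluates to [-14, 13, -14, 13]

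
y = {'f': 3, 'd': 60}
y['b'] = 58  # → {'f': 3, 'd': 60, 'b': 58}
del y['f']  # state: {'d': 60, 'b': 58}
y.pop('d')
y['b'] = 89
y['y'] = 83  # {'b': 89, 'y': 83}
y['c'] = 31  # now {'b': 89, 'y': 83, 'c': 31}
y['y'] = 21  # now {'b': 89, 'y': 21, 'c': 31}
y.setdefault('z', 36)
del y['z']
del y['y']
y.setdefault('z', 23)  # 23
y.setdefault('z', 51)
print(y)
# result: {'b': 89, 'c': 31, 'z': 23}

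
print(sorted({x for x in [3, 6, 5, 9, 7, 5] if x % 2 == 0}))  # [6]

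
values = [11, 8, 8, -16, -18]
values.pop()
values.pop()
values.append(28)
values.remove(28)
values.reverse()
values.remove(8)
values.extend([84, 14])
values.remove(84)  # [8, 11, 14]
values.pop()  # 14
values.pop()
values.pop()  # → 8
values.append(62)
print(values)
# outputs [62]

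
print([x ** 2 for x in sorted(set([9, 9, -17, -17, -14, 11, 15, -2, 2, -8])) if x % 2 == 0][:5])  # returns [196, 64, 4, 4]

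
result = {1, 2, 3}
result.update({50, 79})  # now {1, 2, 3, 50, 79}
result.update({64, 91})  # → {1, 2, 3, 50, 64, 79, 91}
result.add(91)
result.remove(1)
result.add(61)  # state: {2, 3, 50, 61, 64, 79, 91}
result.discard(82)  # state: {2, 3, 50, 61, 64, 79, 91}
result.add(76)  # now {2, 3, 50, 61, 64, 76, 79, 91}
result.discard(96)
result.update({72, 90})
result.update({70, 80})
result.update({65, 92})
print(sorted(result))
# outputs [2, 3, 50, 61, 64, 65, 70, 72, 76, 79, 80, 90, 91, 92]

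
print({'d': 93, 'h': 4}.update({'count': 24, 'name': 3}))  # None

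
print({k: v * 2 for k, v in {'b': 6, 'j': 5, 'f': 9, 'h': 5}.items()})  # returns {'b': 12, 'j': 10, 'f': 18, 'h': 10}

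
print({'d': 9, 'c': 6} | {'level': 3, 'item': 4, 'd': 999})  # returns {'d': 999, 'c': 6, 'level': 3, 'item': 4}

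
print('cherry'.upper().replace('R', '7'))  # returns CHE77Y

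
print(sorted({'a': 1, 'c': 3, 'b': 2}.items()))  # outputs [('a', 1), ('b', 2), ('c', 3)]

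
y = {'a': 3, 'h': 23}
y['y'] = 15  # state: {'a': 3, 'h': 23, 'y': 15}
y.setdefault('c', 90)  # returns 90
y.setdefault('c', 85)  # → 90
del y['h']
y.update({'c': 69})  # {'a': 3, 'y': 15, 'c': 69}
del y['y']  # {'a': 3, 'c': 69}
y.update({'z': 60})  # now {'a': 3, 'c': 69, 'z': 60}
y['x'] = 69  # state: {'a': 3, 'c': 69, 'z': 60, 'x': 69}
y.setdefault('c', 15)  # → 69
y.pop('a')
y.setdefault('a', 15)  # 15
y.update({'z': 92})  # {'c': 69, 'z': 92, 'x': 69, 'a': 15}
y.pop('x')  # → 69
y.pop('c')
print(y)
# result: {'z': 92, 'a': 15}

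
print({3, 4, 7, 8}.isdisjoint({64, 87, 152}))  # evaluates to True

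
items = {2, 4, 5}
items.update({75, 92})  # {2, 4, 5, 75, 92}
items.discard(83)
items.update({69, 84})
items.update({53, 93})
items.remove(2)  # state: {4, 5, 53, 69, 75, 84, 92, 93}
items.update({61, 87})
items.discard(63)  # {4, 5, 53, 61, 69, 75, 84, 87, 92, 93}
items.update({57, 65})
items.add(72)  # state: {4, 5, 53, 57, 61, 65, 69, 72, 75, 84, 87, 92, 93}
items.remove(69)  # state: {4, 5, 53, 57, 61, 65, 72, 75, 84, 87, 92, 93}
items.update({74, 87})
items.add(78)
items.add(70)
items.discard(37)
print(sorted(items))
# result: [4, 5, 53, 57, 61, 65, 70, 72, 74, 75, 78, 84, 87, 92, 93]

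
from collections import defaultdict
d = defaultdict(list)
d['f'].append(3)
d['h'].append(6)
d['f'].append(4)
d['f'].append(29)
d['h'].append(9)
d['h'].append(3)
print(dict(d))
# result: {'f': [3, 4, 29], 'h': [6, 9, 3]}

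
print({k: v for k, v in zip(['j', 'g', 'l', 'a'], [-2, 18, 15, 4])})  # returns {'j': -2, 'g': 18, 'l': 15, 'a': 4}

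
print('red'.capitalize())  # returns Red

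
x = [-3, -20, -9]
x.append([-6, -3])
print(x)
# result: [-3, -20, -9, [-6, -3]]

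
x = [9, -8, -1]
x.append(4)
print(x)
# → [9, -8, -1, 4]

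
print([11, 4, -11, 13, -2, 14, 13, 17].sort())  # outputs None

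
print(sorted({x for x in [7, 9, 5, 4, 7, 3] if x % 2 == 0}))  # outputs [4]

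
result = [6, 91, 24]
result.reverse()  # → [24, 91, 6]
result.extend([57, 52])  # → [24, 91, 6, 57, 52]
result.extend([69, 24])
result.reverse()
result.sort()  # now [6, 24, 24, 52, 57, 69, 91]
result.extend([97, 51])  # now [6, 24, 24, 52, 57, 69, 91, 97, 51]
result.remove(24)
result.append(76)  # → [6, 24, 52, 57, 69, 91, 97, 51, 76]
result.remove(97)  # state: [6, 24, 52, 57, 69, 91, 51, 76]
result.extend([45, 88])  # [6, 24, 52, 57, 69, 91, 51, 76, 45, 88]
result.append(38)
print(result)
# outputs [6, 24, 52, 57, 69, 91, 51, 76, 45, 88, 38]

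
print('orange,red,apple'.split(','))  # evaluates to ['orange', 'red', 'apple']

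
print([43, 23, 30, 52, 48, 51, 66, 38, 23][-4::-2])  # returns [51, 52, 23]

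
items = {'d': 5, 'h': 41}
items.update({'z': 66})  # {'d': 5, 'h': 41, 'z': 66}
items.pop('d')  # 5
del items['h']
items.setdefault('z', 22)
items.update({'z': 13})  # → {'z': 13}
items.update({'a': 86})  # {'z': 13, 'a': 86}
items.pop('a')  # 86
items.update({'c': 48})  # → {'z': 13, 'c': 48}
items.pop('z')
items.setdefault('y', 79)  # 79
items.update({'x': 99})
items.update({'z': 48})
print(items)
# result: {'c': 48, 'y': 79, 'x': 99, 'z': 48}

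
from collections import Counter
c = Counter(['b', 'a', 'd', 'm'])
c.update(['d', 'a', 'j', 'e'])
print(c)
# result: Counter({'a': 2, 'd': 2, 'b': 1, 'm': 1, 'j': 1, 'e': 1})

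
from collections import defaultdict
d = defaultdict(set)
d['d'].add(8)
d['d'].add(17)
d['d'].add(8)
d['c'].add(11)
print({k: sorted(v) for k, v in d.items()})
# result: {'d': [8, 17], 'c': [11]}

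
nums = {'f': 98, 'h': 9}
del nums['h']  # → {'f': 98}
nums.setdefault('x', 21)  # 21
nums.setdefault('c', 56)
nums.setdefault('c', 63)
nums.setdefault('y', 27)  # 27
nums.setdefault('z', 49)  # 49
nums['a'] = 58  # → {'f': 98, 'x': 21, 'c': 56, 'y': 27, 'z': 49, 'a': 58}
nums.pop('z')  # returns 49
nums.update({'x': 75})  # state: {'f': 98, 'x': 75, 'c': 56, 'y': 27, 'a': 58}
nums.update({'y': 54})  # {'f': 98, 'x': 75, 'c': 56, 'y': 54, 'a': 58}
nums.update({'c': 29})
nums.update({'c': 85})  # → {'f': 98, 'x': 75, 'c': 85, 'y': 54, 'a': 58}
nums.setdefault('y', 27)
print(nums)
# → {'f': 98, 'x': 75, 'c': 85, 'y': 54, 'a': 58}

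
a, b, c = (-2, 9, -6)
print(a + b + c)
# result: 1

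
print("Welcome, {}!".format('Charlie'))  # Welcome, Charlie!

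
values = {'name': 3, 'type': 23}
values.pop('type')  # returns 23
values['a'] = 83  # {'name': 3, 'a': 83}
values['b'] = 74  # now {'name': 3, 'a': 83, 'b': 74}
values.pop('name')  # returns 3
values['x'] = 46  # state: {'a': 83, 'b': 74, 'x': 46}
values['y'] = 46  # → {'a': 83, 'b': 74, 'x': 46, 'y': 46}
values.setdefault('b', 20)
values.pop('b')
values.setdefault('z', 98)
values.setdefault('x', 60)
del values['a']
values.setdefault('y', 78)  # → 46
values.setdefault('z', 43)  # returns 98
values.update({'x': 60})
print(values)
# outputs {'x': 60, 'y': 46, 'z': 98}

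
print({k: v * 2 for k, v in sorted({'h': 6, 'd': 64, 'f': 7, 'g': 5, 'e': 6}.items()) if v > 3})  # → {'d': 128, 'e': 12, 'f': 14, 'g': 10, 'h': 12}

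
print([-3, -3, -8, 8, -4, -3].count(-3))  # 3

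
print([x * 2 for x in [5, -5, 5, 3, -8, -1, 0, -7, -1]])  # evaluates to [10, -10, 10, 6, -16, -2, 0, -14, -2]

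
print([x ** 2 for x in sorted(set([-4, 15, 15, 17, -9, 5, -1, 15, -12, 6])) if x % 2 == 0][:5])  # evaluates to [144, 16, 36]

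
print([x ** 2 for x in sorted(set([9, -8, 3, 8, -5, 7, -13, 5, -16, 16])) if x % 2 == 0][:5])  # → [256, 64, 64, 256]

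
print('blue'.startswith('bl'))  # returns True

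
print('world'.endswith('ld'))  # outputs True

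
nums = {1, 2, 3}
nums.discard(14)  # {1, 2, 3}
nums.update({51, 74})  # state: {1, 2, 3, 51, 74}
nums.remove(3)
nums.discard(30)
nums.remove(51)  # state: {1, 2, 74}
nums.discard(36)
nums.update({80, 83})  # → {1, 2, 74, 80, 83}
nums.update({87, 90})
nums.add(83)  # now {1, 2, 74, 80, 83, 87, 90}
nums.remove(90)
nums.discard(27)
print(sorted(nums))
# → [1, 2, 74, 80, 83, 87]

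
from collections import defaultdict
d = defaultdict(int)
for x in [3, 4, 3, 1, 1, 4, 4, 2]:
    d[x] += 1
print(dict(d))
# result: {3: 2, 4: 3, 1: 2, 2: 1}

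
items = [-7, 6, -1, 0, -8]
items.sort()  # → [-8, -7, -1, 0, 6]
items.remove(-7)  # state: [-8, -1, 0, 6]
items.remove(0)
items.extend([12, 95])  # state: [-8, -1, 6, 12, 95]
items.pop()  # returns 95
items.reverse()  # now [12, 6, -1, -8]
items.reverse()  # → [-8, -1, 6, 12]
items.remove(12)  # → [-8, -1, 6]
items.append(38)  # [-8, -1, 6, 38]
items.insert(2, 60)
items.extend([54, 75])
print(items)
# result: [-8, -1, 60, 6, 38, 54, 75]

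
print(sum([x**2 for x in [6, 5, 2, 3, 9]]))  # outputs 155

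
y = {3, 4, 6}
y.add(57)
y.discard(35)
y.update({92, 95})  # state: {3, 4, 6, 57, 92, 95}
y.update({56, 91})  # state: {3, 4, 6, 56, 57, 91, 92, 95}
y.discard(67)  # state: {3, 4, 6, 56, 57, 91, 92, 95}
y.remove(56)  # {3, 4, 6, 57, 91, 92, 95}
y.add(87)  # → {3, 4, 6, 57, 87, 91, 92, 95}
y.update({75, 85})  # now {3, 4, 6, 57, 75, 85, 87, 91, 92, 95}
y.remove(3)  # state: {4, 6, 57, 75, 85, 87, 91, 92, 95}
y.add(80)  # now {4, 6, 57, 75, 80, 85, 87, 91, 92, 95}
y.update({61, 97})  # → {4, 6, 57, 61, 75, 80, 85, 87, 91, 92, 95, 97}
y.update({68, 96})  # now {4, 6, 57, 61, 68, 75, 80, 85, 87, 91, 92, 95, 96, 97}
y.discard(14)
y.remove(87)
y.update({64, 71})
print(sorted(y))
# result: [4, 6, 57, 61, 64, 68, 71, 75, 80, 85, 91, 92, 95, 96, 97]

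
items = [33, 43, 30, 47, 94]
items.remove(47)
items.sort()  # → [30, 33, 43, 94]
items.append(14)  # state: [30, 33, 43, 94, 14]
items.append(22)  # [30, 33, 43, 94, 14, 22]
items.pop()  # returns 22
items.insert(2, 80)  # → [30, 33, 80, 43, 94, 14]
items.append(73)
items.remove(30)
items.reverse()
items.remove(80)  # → [73, 14, 94, 43, 33]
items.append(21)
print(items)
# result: [73, 14, 94, 43, 33, 21]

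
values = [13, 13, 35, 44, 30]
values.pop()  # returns 30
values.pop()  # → 44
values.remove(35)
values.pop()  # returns 13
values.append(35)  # [13, 35]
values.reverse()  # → [35, 13]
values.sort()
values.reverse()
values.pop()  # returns 13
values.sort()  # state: [35]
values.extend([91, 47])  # [35, 91, 47]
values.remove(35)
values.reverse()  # [47, 91]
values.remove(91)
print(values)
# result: [47]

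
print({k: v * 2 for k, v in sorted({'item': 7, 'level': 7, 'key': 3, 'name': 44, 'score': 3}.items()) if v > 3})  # {'item': 14, 'level': 14, 'name': 88}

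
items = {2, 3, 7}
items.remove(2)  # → {3, 7}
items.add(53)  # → {3, 7, 53}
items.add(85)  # {3, 7, 53, 85}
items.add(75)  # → {3, 7, 53, 75, 85}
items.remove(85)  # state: {3, 7, 53, 75}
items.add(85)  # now {3, 7, 53, 75, 85}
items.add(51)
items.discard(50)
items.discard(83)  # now {3, 7, 51, 53, 75, 85}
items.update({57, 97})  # {3, 7, 51, 53, 57, 75, 85, 97}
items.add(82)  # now {3, 7, 51, 53, 57, 75, 82, 85, 97}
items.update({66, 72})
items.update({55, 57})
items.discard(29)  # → {3, 7, 51, 53, 55, 57, 66, 72, 75, 82, 85, 97}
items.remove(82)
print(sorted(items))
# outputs [3, 7, 51, 53, 55, 57, 66, 72, 75, 85, 97]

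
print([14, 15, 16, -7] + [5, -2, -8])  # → [14, 15, 16, -7, 5, -2, -8]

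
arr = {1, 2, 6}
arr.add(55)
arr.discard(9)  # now {1, 2, 6, 55}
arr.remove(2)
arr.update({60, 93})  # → {1, 6, 55, 60, 93}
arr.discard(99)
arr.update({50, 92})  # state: {1, 6, 50, 55, 60, 92, 93}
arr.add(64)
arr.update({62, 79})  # {1, 6, 50, 55, 60, 62, 64, 79, 92, 93}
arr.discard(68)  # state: {1, 6, 50, 55, 60, 62, 64, 79, 92, 93}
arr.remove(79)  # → {1, 6, 50, 55, 60, 62, 64, 92, 93}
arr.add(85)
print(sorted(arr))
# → [1, 6, 50, 55, 60, 62, 64, 85, 92, 93]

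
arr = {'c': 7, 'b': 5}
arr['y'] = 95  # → {'c': 7, 'b': 5, 'y': 95}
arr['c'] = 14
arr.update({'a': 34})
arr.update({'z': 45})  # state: {'c': 14, 'b': 5, 'y': 95, 'a': 34, 'z': 45}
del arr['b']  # {'c': 14, 'y': 95, 'a': 34, 'z': 45}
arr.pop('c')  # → 14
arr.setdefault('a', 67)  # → 34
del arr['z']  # {'y': 95, 'a': 34}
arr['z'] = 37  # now {'y': 95, 'a': 34, 'z': 37}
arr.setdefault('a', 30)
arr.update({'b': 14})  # {'y': 95, 'a': 34, 'z': 37, 'b': 14}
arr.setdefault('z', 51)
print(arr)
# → {'y': 95, 'a': 34, 'z': 37, 'b': 14}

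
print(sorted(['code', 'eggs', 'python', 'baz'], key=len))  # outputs ['baz', 'code', 'eggs', 'python']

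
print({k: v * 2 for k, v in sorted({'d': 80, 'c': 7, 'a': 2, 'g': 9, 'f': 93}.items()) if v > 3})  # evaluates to {'c': 14, 'd': 160, 'f': 186, 'g': 18}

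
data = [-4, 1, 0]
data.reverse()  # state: [0, 1, -4]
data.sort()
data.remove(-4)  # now [0, 1]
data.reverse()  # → [1, 0]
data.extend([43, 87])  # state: [1, 0, 43, 87]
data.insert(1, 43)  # [1, 43, 0, 43, 87]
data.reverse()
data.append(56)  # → [87, 43, 0, 43, 1, 56]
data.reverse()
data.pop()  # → 87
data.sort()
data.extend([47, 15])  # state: [0, 1, 43, 43, 56, 47, 15]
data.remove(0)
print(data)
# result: [1, 43, 43, 56, 47, 15]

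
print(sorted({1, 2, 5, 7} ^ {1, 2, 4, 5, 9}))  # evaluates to [4, 7, 9]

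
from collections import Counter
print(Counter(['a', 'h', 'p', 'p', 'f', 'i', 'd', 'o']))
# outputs Counter({'p': 2, 'a': 1, 'h': 1, 'f': 1, 'i': 1, 'd': 1, 'o': 1})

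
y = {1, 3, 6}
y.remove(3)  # {1, 6}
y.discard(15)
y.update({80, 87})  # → {1, 6, 80, 87}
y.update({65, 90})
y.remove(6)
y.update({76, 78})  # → {1, 65, 76, 78, 80, 87, 90}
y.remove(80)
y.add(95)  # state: {1, 65, 76, 78, 87, 90, 95}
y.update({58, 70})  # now {1, 58, 65, 70, 76, 78, 87, 90, 95}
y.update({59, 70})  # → {1, 58, 59, 65, 70, 76, 78, 87, 90, 95}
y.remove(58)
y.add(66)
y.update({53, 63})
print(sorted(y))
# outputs [1, 53, 59, 63, 65, 66, 70, 76, 78, 87, 90, 95]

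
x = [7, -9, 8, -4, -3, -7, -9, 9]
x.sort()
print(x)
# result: [-9, -9, -7, -4, -3, 7, 8, 9]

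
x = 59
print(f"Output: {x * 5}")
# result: Output: 295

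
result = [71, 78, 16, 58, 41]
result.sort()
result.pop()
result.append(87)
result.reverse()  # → [87, 71, 58, 41, 16]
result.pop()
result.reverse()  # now [41, 58, 71, 87]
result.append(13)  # [41, 58, 71, 87, 13]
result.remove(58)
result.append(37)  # [41, 71, 87, 13, 37]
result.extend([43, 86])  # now [41, 71, 87, 13, 37, 43, 86]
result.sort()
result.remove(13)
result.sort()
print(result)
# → [37, 41, 43, 71, 86, 87]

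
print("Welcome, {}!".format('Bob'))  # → Welcome, Bob!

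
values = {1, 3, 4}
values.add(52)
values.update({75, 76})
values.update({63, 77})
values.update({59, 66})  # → {1, 3, 4, 52, 59, 63, 66, 75, 76, 77}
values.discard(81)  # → {1, 3, 4, 52, 59, 63, 66, 75, 76, 77}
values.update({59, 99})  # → {1, 3, 4, 52, 59, 63, 66, 75, 76, 77, 99}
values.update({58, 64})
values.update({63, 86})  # {1, 3, 4, 52, 58, 59, 63, 64, 66, 75, 76, 77, 86, 99}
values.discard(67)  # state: {1, 3, 4, 52, 58, 59, 63, 64, 66, 75, 76, 77, 86, 99}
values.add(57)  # {1, 3, 4, 52, 57, 58, 59, 63, 64, 66, 75, 76, 77, 86, 99}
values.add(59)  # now {1, 3, 4, 52, 57, 58, 59, 63, 64, 66, 75, 76, 77, 86, 99}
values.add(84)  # {1, 3, 4, 52, 57, 58, 59, 63, 64, 66, 75, 76, 77, 84, 86, 99}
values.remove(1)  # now {3, 4, 52, 57, 58, 59, 63, 64, 66, 75, 76, 77, 84, 86, 99}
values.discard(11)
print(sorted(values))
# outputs [3, 4, 52, 57, 58, 59, 63, 64, 66, 75, 76, 77, 84, 86, 99]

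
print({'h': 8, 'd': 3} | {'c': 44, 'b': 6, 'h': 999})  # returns {'h': 999, 'd': 3, 'c': 44, 'b': 6}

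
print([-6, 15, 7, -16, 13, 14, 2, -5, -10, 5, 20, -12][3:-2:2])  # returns [-16, 14, -5, 5]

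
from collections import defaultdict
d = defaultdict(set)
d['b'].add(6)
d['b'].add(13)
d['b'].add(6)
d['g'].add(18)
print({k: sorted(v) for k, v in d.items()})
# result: {'b': [6, 13], 'g': [18]}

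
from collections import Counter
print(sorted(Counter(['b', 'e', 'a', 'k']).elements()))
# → ['a', 'b', 'e', 'k']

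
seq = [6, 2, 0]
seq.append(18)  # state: [6, 2, 0, 18]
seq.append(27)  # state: [6, 2, 0, 18, 27]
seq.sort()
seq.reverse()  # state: [27, 18, 6, 2, 0]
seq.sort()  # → [0, 2, 6, 18, 27]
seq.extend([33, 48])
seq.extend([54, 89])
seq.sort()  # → [0, 2, 6, 18, 27, 33, 48, 54, 89]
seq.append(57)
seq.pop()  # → 57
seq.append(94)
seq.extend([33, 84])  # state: [0, 2, 6, 18, 27, 33, 48, 54, 89, 94, 33, 84]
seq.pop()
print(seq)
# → [0, 2, 6, 18, 27, 33, 48, 54, 89, 94, 33]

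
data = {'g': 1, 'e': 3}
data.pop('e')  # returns 3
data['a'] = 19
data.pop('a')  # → 19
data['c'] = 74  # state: {'g': 1, 'c': 74}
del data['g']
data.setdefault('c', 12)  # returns 74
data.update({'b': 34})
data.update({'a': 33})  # {'c': 74, 'b': 34, 'a': 33}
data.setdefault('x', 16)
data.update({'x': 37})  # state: {'c': 74, 'b': 34, 'a': 33, 'x': 37}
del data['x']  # {'c': 74, 'b': 34, 'a': 33}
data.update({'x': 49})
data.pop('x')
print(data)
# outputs {'c': 74, 'b': 34, 'a': 33}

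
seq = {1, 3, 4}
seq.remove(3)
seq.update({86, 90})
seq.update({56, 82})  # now {1, 4, 56, 82, 86, 90}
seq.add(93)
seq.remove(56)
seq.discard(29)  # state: {1, 4, 82, 86, 90, 93}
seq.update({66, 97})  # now {1, 4, 66, 82, 86, 90, 93, 97}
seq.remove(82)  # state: {1, 4, 66, 86, 90, 93, 97}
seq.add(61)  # {1, 4, 61, 66, 86, 90, 93, 97}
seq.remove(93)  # {1, 4, 61, 66, 86, 90, 97}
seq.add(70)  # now {1, 4, 61, 66, 70, 86, 90, 97}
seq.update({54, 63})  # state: {1, 4, 54, 61, 63, 66, 70, 86, 90, 97}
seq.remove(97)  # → {1, 4, 54, 61, 63, 66, 70, 86, 90}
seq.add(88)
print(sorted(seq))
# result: [1, 4, 54, 61, 63, 66, 70, 86, 88, 90]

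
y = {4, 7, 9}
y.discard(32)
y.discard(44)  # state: {4, 7, 9}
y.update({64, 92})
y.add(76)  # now {4, 7, 9, 64, 76, 92}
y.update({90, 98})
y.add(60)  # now {4, 7, 9, 60, 64, 76, 90, 92, 98}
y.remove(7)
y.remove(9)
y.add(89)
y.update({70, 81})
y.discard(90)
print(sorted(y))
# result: [4, 60, 64, 70, 76, 81, 89, 92, 98]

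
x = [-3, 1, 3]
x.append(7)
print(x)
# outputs [-3, 1, 3, 7]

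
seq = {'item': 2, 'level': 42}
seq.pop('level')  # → 42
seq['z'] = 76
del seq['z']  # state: {'item': 2}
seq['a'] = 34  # {'item': 2, 'a': 34}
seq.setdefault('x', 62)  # 62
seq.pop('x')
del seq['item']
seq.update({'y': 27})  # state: {'a': 34, 'y': 27}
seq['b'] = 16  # {'a': 34, 'y': 27, 'b': 16}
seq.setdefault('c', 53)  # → 53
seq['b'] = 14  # {'a': 34, 'y': 27, 'b': 14, 'c': 53}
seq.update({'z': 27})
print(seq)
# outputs {'a': 34, 'y': 27, 'b': 14, 'c': 53, 'z': 27}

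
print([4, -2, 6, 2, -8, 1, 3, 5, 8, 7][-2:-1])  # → [8]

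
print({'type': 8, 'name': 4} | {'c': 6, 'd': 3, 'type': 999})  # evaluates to {'type': 999, 'name': 4, 'c': 6, 'd': 3}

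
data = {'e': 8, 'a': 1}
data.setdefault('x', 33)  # 33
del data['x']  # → {'e': 8, 'a': 1}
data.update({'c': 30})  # {'e': 8, 'a': 1, 'c': 30}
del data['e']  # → {'a': 1, 'c': 30}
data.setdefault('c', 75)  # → 30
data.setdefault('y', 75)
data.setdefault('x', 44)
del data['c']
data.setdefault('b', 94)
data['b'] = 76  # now {'a': 1, 'y': 75, 'x': 44, 'b': 76}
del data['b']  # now {'a': 1, 'y': 75, 'x': 44}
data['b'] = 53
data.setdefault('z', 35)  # 35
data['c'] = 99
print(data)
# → {'a': 1, 'y': 75, 'x': 44, 'b': 53, 'z': 35, 'c': 99}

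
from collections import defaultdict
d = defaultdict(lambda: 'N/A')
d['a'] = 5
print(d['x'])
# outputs N/A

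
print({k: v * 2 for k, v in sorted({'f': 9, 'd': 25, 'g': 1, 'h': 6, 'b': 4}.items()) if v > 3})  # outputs {'b': 8, 'd': 50, 'f': 18, 'h': 12}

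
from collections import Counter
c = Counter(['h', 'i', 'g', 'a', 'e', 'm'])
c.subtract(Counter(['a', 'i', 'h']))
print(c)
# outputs Counter({'g': 1, 'e': 1, 'm': 1, 'h': 0, 'i': 0, 'a': 0})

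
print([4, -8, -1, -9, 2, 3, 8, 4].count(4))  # 2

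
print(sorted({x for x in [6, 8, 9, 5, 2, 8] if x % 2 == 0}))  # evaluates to [2, 6, 8]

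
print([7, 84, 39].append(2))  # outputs None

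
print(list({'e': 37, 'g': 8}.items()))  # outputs [('e', 37), ('g', 8)]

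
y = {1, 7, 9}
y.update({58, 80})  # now {1, 7, 9, 58, 80}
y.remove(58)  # {1, 7, 9, 80}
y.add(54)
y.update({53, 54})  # {1, 7, 9, 53, 54, 80}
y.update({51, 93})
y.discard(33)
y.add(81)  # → {1, 7, 9, 51, 53, 54, 80, 81, 93}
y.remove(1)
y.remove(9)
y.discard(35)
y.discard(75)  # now {7, 51, 53, 54, 80, 81, 93}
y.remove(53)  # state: {7, 51, 54, 80, 81, 93}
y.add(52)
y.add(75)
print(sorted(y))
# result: [7, 51, 52, 54, 75, 80, 81, 93]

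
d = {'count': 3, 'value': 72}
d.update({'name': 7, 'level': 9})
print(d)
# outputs {'count': 3, 'value': 72, 'name': 7, 'level': 9}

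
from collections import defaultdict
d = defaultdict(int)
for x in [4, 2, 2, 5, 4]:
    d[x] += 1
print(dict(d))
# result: {4: 2, 2: 2, 5: 1}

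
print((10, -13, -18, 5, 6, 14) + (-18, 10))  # (10, -13, -18, 5, 6, 14, -18, 10)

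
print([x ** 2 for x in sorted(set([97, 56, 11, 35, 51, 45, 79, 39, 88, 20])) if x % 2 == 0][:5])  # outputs [400, 3136, 7744]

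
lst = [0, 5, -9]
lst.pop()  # -9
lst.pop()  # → 5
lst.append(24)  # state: [0, 24]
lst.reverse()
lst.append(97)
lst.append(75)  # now [24, 0, 97, 75]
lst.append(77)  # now [24, 0, 97, 75, 77]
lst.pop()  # 77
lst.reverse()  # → [75, 97, 0, 24]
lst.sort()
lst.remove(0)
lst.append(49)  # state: [24, 75, 97, 49]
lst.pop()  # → 49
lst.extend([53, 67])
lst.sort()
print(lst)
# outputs [24, 53, 67, 75, 97]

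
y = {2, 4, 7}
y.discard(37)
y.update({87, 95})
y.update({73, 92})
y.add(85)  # {2, 4, 7, 73, 85, 87, 92, 95}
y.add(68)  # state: {2, 4, 7, 68, 73, 85, 87, 92, 95}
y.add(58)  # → {2, 4, 7, 58, 68, 73, 85, 87, 92, 95}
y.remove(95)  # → {2, 4, 7, 58, 68, 73, 85, 87, 92}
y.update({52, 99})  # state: {2, 4, 7, 52, 58, 68, 73, 85, 87, 92, 99}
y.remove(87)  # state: {2, 4, 7, 52, 58, 68, 73, 85, 92, 99}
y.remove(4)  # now {2, 7, 52, 58, 68, 73, 85, 92, 99}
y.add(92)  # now {2, 7, 52, 58, 68, 73, 85, 92, 99}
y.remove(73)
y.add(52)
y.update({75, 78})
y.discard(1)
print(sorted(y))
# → [2, 7, 52, 58, 68, 75, 78, 85, 92, 99]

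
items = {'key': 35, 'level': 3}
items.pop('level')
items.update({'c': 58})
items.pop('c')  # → 58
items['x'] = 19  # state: {'key': 35, 'x': 19}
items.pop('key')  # 35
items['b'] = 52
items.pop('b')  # 52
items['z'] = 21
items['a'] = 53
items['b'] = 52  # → {'x': 19, 'z': 21, 'a': 53, 'b': 52}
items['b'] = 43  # {'x': 19, 'z': 21, 'a': 53, 'b': 43}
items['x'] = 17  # {'x': 17, 'z': 21, 'a': 53, 'b': 43}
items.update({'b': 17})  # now {'x': 17, 'z': 21, 'a': 53, 'b': 17}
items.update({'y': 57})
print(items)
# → {'x': 17, 'z': 21, 'a': 53, 'b': 17, 'y': 57}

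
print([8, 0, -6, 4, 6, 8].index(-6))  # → 2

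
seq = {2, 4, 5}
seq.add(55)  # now {2, 4, 5, 55}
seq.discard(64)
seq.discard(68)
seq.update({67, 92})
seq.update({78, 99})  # {2, 4, 5, 55, 67, 78, 92, 99}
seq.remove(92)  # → {2, 4, 5, 55, 67, 78, 99}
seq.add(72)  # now {2, 4, 5, 55, 67, 72, 78, 99}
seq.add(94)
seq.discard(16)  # {2, 4, 5, 55, 67, 72, 78, 94, 99}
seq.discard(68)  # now {2, 4, 5, 55, 67, 72, 78, 94, 99}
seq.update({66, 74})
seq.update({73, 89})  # {2, 4, 5, 55, 66, 67, 72, 73, 74, 78, 89, 94, 99}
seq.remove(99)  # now {2, 4, 5, 55, 66, 67, 72, 73, 74, 78, 89, 94}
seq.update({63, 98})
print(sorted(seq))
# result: [2, 4, 5, 55, 63, 66, 67, 72, 73, 74, 78, 89, 94, 98]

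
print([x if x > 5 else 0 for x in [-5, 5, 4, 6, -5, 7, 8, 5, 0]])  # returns [0, 0, 0, 6, 0, 7, 8, 0, 0]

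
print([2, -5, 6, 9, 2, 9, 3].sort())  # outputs None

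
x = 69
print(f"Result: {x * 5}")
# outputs Result: 345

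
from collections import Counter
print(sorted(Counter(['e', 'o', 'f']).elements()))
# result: ['e', 'f', 'o']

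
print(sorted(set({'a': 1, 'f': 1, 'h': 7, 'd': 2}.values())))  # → [1, 2, 7]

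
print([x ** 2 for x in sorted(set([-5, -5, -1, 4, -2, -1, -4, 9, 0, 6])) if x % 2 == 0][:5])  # [16, 4, 0, 16, 36]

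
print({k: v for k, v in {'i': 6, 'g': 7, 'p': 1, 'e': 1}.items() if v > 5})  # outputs {'i': 6, 'g': 7}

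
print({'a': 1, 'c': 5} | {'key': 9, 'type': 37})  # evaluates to {'a': 1, 'c': 5, 'key': 9, 'type': 37}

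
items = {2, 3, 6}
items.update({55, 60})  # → {2, 3, 6, 55, 60}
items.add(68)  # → {2, 3, 6, 55, 60, 68}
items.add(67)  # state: {2, 3, 6, 55, 60, 67, 68}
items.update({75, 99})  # {2, 3, 6, 55, 60, 67, 68, 75, 99}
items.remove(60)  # {2, 3, 6, 55, 67, 68, 75, 99}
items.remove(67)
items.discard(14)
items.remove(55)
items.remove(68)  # {2, 3, 6, 75, 99}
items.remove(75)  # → {2, 3, 6, 99}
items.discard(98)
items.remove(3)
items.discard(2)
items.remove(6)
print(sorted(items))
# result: [99]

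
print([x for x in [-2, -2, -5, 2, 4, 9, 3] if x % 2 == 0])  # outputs [-2, -2, 2, 4]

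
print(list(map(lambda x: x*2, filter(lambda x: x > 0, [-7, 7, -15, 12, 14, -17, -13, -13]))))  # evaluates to [14, 24, 28]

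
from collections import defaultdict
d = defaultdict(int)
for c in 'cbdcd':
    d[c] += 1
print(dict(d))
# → {'c': 2, 'b': 1, 'd': 2}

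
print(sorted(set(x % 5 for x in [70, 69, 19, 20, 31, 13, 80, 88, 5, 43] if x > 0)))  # [0, 1, 3, 4]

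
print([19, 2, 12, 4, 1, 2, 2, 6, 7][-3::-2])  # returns [2, 1, 12, 19]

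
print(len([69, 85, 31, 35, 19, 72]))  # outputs 6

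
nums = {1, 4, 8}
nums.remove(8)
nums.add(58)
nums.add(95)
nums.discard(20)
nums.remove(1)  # {4, 58, 95}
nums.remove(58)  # {4, 95}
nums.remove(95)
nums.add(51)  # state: {4, 51}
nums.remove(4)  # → {51}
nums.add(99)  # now {51, 99}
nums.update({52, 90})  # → {51, 52, 90, 99}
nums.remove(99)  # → {51, 52, 90}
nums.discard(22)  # {51, 52, 90}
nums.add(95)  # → {51, 52, 90, 95}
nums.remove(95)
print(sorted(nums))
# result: [51, 52, 90]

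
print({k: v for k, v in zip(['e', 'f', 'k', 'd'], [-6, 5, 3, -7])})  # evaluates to {'e': -6, 'f': 5, 'k': 3, 'd': -7}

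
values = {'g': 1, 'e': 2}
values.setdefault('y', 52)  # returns 52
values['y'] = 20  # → {'g': 1, 'e': 2, 'y': 20}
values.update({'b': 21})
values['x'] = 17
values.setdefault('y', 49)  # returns 20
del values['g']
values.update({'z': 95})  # {'e': 2, 'y': 20, 'b': 21, 'x': 17, 'z': 95}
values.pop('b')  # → 21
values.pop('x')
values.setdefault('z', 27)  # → 95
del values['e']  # {'y': 20, 'z': 95}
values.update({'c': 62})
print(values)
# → {'y': 20, 'z': 95, 'c': 62}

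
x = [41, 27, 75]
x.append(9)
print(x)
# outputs [41, 27, 75, 9]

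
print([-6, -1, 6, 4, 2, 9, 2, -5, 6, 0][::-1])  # [0, 6, -5, 2, 9, 2, 4, 6, -1, -6]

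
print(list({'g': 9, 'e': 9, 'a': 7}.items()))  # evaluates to [('g', 9), ('e', 9), ('a', 7)]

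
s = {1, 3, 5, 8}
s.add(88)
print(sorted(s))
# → [1, 3, 5, 8, 88]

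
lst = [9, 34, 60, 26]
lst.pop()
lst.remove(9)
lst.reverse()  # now [60, 34]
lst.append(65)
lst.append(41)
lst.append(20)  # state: [60, 34, 65, 41, 20]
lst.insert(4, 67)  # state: [60, 34, 65, 41, 67, 20]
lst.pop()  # 20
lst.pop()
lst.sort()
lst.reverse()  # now [65, 60, 41, 34]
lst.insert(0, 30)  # [30, 65, 60, 41, 34]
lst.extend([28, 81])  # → [30, 65, 60, 41, 34, 28, 81]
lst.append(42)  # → [30, 65, 60, 41, 34, 28, 81, 42]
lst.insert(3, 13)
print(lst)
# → [30, 65, 60, 13, 41, 34, 28, 81, 42]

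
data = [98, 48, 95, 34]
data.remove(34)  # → [98, 48, 95]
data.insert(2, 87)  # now [98, 48, 87, 95]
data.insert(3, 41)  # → [98, 48, 87, 41, 95]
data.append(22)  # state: [98, 48, 87, 41, 95, 22]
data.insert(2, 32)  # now [98, 48, 32, 87, 41, 95, 22]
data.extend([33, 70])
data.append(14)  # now [98, 48, 32, 87, 41, 95, 22, 33, 70, 14]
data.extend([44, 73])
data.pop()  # 73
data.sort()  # [14, 22, 32, 33, 41, 44, 48, 70, 87, 95, 98]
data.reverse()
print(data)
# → [98, 95, 87, 70, 48, 44, 41, 33, 32, 22, 14]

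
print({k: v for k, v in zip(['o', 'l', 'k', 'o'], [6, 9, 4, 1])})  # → {'o': 1, 'l': 9, 'k': 4}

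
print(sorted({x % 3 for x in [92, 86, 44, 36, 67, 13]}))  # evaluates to [0, 1, 2]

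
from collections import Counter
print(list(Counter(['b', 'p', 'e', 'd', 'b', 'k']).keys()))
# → ['b', 'p', 'e', 'd', 'k']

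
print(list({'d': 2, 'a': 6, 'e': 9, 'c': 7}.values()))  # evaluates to [2, 6, 9, 7]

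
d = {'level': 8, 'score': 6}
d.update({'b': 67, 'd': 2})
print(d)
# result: {'level': 8, 'score': 6, 'b': 67, 'd': 2}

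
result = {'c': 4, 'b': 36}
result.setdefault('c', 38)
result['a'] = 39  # {'c': 4, 'b': 36, 'a': 39}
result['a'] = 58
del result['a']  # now {'c': 4, 'b': 36}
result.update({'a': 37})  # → {'c': 4, 'b': 36, 'a': 37}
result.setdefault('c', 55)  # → 4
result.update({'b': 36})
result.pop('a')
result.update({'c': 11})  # {'c': 11, 'b': 36}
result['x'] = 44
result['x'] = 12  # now {'c': 11, 'b': 36, 'x': 12}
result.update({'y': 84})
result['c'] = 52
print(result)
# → {'c': 52, 'b': 36, 'x': 12, 'y': 84}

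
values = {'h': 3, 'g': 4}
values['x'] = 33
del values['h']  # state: {'g': 4, 'x': 33}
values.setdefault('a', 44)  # 44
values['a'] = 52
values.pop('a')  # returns 52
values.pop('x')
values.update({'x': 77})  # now {'g': 4, 'x': 77}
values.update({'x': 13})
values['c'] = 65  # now {'g': 4, 'x': 13, 'c': 65}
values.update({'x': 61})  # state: {'g': 4, 'x': 61, 'c': 65}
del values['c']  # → {'g': 4, 'x': 61}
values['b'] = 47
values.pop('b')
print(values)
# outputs {'g': 4, 'x': 61}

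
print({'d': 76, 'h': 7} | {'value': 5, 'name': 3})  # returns {'d': 76, 'h': 7, 'value': 5, 'name': 3}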